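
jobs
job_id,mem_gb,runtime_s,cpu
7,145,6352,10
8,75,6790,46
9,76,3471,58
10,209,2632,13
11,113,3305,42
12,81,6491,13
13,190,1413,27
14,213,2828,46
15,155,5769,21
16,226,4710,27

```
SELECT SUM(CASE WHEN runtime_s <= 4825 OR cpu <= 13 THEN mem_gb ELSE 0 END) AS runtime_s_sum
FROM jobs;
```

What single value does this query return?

job_id=7: ✓ → 145
job_id=8: ✗
job_id=9: ✓ → 76
job_id=10: ✓ → 209
job_id=11: ✓ → 113
job_id=12: ✓ → 81
job_id=13: ✓ → 190
job_id=14: ✓ → 213
job_id=15: ✗
job_id=16: ✓ → 226
runtime_s_sum = 145 + 76 + 209 + 113 + 81 + 190 + 213 + 226 = 1253

1253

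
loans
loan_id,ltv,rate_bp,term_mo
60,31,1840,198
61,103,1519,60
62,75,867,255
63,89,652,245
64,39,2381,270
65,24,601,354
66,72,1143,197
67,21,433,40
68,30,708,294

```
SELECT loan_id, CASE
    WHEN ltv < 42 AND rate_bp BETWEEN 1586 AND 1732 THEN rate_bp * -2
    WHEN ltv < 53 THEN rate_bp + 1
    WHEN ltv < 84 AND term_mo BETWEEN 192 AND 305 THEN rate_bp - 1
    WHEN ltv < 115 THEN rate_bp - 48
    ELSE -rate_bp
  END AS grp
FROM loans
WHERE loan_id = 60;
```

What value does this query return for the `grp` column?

1841

loan_id = 60: ltv=31, rate_bp=1840, term_mo=198.
ltv < 42 AND rate_bp BETWEEN 1586 AND 1732 → false
ltv < 53 → true → 1841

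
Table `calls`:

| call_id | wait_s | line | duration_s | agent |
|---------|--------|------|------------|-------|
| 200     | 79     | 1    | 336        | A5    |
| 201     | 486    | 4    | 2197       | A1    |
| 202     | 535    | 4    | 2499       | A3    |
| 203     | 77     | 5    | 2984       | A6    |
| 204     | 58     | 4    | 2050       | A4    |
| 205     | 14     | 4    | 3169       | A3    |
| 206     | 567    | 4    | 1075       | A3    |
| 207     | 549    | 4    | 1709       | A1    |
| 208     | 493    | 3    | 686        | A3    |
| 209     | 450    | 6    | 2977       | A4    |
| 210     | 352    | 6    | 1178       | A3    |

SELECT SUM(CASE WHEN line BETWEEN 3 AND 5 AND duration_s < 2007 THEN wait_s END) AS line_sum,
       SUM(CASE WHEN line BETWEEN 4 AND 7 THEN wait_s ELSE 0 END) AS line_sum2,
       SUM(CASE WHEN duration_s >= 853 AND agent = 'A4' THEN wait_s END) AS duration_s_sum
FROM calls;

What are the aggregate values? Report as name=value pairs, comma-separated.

line_sum=1609, line_sum2=3088, duration_s_sum=508

[line_sum: line BETWEEN 3 AND 5 AND duration_s < 2007]
call_id=200: ✗
call_id=201: ✗
call_id=202: ✗
call_id=203: ✗
call_id=204: ✗
call_id=205: ✗
call_id=206: ✓ → 567
call_id=207: ✓ → 549
call_id=208: ✓ → 493
call_id=209: ✗
call_id=210: ✗
line_sum = 567 + 549 + 493 = 1609
—
[line_sum2: line BETWEEN 4 AND 7]
call_id=200: ✗
call_id=201: ✓ → 486
call_id=202: ✓ → 535
call_id=203: ✓ → 77
call_id=204: ✓ → 58
call_id=205: ✓ → 14
call_id=206: ✓ → 567
call_id=207: ✓ → 549
call_id=208: ✗
call_id=209: ✓ → 450
call_id=210: ✓ → 352
line_sum2 = 486 + 535 + 77 + 58 + 14 + 567 + 549 + 450 + 352 = 3088
—
[duration_s_sum: duration_s >= 853 AND agent = 'A4']
call_id=200: ✗
call_id=201: ✗
call_id=202: ✗
call_id=203: ✗
call_id=204: ✓ → 58
call_id=205: ✗
call_id=206: ✗
call_id=207: ✗
call_id=208: ✗
call_id=209: ✓ → 450
call_id=210: ✗
duration_s_sum = 58 + 450 = 508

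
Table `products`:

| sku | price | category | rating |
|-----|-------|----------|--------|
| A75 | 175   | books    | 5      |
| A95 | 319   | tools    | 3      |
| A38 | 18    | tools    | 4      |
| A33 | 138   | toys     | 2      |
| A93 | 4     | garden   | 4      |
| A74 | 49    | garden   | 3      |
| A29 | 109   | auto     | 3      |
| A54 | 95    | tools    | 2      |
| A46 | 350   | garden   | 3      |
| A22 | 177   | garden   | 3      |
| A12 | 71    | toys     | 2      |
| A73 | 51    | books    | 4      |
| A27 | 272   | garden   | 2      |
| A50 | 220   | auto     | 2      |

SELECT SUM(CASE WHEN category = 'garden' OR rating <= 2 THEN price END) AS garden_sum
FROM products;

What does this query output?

sku=A75: ✗
sku=A95: ✗
sku=A38: ✗
sku=A33: ✓ → 138
sku=A93: ✓ → 4
sku=A74: ✓ → 49
sku=A29: ✗
sku=A54: ✓ → 95
sku=A46: ✓ → 350
sku=A22: ✓ → 177
sku=A12: ✓ → 71
sku=A73: ✗
sku=A27: ✓ → 272
sku=A50: ✓ → 220
garden_sum = 138 + 4 + 49 + 95 + 350 + 177 + 71 + 272 + 220 = 1376

1376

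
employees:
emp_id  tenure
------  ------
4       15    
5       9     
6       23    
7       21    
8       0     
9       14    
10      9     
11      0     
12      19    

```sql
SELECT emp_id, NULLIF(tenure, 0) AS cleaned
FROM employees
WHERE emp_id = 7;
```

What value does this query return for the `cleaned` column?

emp_id = 7: tenure=21.
tenure=21 vs 0: differ → 21

21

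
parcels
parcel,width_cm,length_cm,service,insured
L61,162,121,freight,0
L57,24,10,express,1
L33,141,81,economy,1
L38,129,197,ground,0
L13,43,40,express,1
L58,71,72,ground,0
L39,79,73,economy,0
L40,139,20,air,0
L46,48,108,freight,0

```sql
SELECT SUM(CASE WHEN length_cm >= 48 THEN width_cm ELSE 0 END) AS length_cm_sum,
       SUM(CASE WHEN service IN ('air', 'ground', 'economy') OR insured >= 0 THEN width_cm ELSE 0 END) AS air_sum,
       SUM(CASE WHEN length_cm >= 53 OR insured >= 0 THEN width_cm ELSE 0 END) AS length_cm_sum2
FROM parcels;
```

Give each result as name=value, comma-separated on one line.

[length_cm_sum: length_cm >= 48]
parcel=L61: ✓ → 162
parcel=L57: ✗
parcel=L33: ✓ → 141
parcel=L38: ✓ → 129
parcel=L13: ✗
parcel=L58: ✓ → 71
parcel=L39: ✓ → 79
parcel=L40: ✗
parcel=L46: ✓ → 48
length_cm_sum = 162 + 141 + 129 + 71 + 79 + 48 = 630
—
[air_sum: service IN ('air', 'ground', 'economy') OR insured >= 0]
parcel=L61: ✓ → 162
parcel=L57: ✓ → 24
parcel=L33: ✓ → 141
parcel=L38: ✓ → 129
parcel=L13: ✓ → 43
parcel=L58: ✓ → 71
parcel=L39: ✓ → 79
parcel=L40: ✓ → 139
parcel=L46: ✓ → 48
air_sum = 162 + 24 + 141 + 129 + 43 + 71 + 79 + 139 + 48 = 836
—
[length_cm_sum2: length_cm >= 53 OR insured >= 0]
parcel=L61: ✓ → 162
parcel=L57: ✓ → 24
parcel=L33: ✓ → 141
parcel=L38: ✓ → 129
parcel=L13: ✓ → 43
parcel=L58: ✓ → 71
parcel=L39: ✓ → 79
parcel=L40: ✓ → 139
parcel=L46: ✓ → 48
length_cm_sum2 = 162 + 24 + 141 + 129 + 43 + 71 + 79 + 139 + 48 = 836

length_cm_sum=630, air_sum=836, length_cm_sum2=836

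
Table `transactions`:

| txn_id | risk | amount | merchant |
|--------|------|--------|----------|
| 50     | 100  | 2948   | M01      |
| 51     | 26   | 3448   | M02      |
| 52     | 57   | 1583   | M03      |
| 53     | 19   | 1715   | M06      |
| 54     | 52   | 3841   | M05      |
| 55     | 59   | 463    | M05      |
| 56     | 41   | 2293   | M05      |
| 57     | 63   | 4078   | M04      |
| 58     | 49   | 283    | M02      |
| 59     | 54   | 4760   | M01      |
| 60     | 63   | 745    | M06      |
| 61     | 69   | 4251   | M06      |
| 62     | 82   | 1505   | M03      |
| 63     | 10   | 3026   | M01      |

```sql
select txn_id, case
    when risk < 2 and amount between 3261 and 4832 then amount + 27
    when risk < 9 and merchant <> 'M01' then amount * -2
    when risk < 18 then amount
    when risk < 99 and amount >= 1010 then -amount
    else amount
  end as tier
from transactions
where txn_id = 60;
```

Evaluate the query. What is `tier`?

745

txn_id = 60: risk=63, amount=745, merchant=M06.
risk < 2 and amount between 3261 and 4832 → false
risk < 9 and merchant <> 'M01' → false
risk < 18 → false
risk < 99 and amount >= 1010 → false
No prior WHEN matched → ELSE → 745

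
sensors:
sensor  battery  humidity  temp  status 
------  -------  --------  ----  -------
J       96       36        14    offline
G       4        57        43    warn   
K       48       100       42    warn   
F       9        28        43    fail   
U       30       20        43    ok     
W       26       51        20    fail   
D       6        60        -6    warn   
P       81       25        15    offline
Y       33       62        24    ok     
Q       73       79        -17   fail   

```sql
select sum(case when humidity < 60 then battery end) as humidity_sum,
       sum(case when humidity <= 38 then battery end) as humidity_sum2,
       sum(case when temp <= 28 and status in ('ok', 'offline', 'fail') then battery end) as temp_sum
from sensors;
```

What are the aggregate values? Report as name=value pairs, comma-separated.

[humidity_sum: humidity < 60]
sensor=J: ✓ → 96
sensor=G: ✓ → 4
sensor=K: ✗
sensor=F: ✓ → 9
sensor=U: ✓ → 30
sensor=W: ✓ → 26
sensor=D: ✗
sensor=P: ✓ → 81
sensor=Y: ✗
sensor=Q: ✗
humidity_sum = 96 + 4 + 9 + 30 + 26 + 81 = 246
—
[humidity_sum2: humidity <= 38]
sensor=J: ✓ → 96
sensor=G: ✗
sensor=K: ✗
sensor=F: ✓ → 9
sensor=U: ✓ → 30
sensor=W: ✗
sensor=D: ✗
sensor=P: ✓ → 81
sensor=Y: ✗
sensor=Q: ✗
humidity_sum2 = 96 + 9 + 30 + 81 = 216
—
[temp_sum: temp <= 28 and status in ('ok', 'offline', 'fail')]
sensor=J: ✓ → 96
sensor=G: ✗
sensor=K: ✗
sensor=F: ✗
sensor=U: ✗
sensor=W: ✓ → 26
sensor=D: ✗
sensor=P: ✓ → 81
sensor=Y: ✓ → 33
sensor=Q: ✓ → 73
temp_sum = 96 + 26 + 81 + 33 + 73 = 309

humidity_sum=246, humidity_sum2=216, temp_sum=309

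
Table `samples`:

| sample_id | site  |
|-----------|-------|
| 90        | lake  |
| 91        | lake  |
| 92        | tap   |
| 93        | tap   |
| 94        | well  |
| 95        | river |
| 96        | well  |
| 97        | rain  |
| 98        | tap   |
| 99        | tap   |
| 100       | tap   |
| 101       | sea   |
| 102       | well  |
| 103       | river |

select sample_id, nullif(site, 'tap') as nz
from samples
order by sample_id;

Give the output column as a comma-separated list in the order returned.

sample_id=90: site=lake vs tap: differ → lake
sample_id=91: site=lake vs tap: differ → lake
sample_id=92: site=tap vs tap: equal → NULL
sample_id=93: site=tap vs tap: equal → NULL
sample_id=94: site=well vs tap: differ → well
sample_id=95: site=river vs tap: differ → river
sample_id=96: site=well vs tap: differ → well
sample_id=97: site=rain vs tap: differ → rain
sample_id=98: site=tap vs tap: equal → NULL
sample_id=99: site=tap vs tap: equal → NULL
sample_id=100: site=tap vs tap: equal → NULL
sample_id=101: site=sea vs tap: differ → sea
sample_id=102: site=well vs tap: differ → well
sample_id=103: site=river vs tap: differ → river

lake, lake, NULL, NULL, well, river, well, rain, NULL, NULL, NULL, sea, well, river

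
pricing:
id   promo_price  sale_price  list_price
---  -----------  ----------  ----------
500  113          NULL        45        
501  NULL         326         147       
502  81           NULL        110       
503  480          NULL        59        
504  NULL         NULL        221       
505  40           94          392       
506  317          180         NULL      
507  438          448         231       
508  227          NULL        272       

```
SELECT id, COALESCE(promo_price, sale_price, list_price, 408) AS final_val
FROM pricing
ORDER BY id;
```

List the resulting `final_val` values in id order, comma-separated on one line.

113, 326, 81, 480, 221, 40, 317, 438, 227

id=500: promo_price=113 → 113
id=501: promo_price=NULL, sale_price=326 → 326
id=502: promo_price=81 → 81
id=503: promo_price=480 → 480
id=504: promo_price=NULL, sale_price=NULL, list_price=221 → 221
id=505: promo_price=40 → 40
id=506: promo_price=317 → 317
id=507: promo_price=438 → 438
id=508: promo_price=227 → 227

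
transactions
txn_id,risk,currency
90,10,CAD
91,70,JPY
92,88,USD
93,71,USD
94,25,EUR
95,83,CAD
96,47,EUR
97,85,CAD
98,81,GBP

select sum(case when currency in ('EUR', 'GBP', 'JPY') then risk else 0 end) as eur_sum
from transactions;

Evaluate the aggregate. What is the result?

223

txn_id=90: ✗
txn_id=91: ✓ → 70
txn_id=92: ✗
txn_id=93: ✗
txn_id=94: ✓ → 25
txn_id=95: ✗
txn_id=96: ✓ → 47
txn_id=97: ✗
txn_id=98: ✓ → 81
eur_sum = 70 + 25 + 47 + 81 = 223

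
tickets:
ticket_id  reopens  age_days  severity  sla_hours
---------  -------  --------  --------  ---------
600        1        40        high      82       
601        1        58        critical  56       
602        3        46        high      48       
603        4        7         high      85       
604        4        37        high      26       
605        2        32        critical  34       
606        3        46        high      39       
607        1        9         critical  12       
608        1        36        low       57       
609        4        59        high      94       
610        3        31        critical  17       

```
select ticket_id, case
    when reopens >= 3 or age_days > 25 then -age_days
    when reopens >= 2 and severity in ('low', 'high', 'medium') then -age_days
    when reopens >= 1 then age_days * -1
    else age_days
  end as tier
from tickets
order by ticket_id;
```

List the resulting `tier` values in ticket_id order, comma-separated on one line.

ticket_id=600: reopens >= 3 or age_days > 25 → -40
ticket_id=601: reopens >= 3 or age_days > 25 → -58
ticket_id=602: reopens >= 3 or age_days > 25 → -46
ticket_id=603: reopens >= 3 or age_days > 25 → -7
ticket_id=604: reopens >= 3 or age_days > 25 → -37
ticket_id=605: reopens >= 3 or age_days > 25 → -32
ticket_id=606: reopens >= 3 or age_days > 25 → -46
ticket_id=607: reopens >= 1 → -9
ticket_id=608: reopens >= 3 or age_days > 25 → -36
ticket_id=609: reopens >= 3 or age_days > 25 → -59
ticket_id=610: reopens >= 3 or age_days > 25 → -31

-40, -58, -46, -7, -37, -32, -46, -9, -36, -59, -31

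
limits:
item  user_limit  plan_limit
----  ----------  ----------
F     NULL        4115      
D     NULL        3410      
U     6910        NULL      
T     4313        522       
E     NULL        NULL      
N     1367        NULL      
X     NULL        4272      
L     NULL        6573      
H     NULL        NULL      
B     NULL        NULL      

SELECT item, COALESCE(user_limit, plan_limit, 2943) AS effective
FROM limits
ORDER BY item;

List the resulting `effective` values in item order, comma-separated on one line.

2943, 3410, 2943, 4115, 2943, 6573, 1367, 4313, 6910, 4272

item=B: user_limit=NULL, plan_limit=NULL, → literal 2943 → 2943
item=D: user_limit=NULL, plan_limit=3410 → 3410
item=E: user_limit=NULL, plan_limit=NULL, → literal 2943 → 2943
item=F: user_limit=NULL, plan_limit=4115 → 4115
item=H: user_limit=NULL, plan_limit=NULL, → literal 2943 → 2943
item=L: user_limit=NULL, plan_limit=6573 → 6573
item=N: user_limit=1367 → 1367
item=T: user_limit=4313 → 4313
item=U: user_limit=6910 → 6910
item=X: user_limit=NULL, plan_limit=4272 → 4272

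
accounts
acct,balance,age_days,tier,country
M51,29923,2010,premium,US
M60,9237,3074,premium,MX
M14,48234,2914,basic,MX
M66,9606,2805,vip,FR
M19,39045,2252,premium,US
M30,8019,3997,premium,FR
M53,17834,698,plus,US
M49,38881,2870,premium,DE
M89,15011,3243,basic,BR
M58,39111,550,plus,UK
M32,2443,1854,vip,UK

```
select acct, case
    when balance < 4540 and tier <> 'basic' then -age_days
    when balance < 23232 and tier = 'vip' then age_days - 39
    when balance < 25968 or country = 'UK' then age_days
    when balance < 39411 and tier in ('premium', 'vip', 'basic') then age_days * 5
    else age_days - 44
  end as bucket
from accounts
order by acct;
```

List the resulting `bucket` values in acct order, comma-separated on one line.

acct=M14: ELSE → 2870
acct=M19: balance < 39411 and tier in ('premium', 'vip', 'basic') → 11260
acct=M30: balance < 25968 or country = 'UK' → 3997
acct=M32: balance < 4540 and tier <> 'basic' → -1854
acct=M49: balance < 39411 and tier in ('premium', 'vip', 'basic') → 14350
acct=M51: balance < 39411 and tier in ('premium', 'vip', 'basic') → 10050
acct=M53: balance < 25968 or country = 'UK' → 698
acct=M58: balance < 25968 or country = 'UK' → 550
acct=M60: balance < 25968 or country = 'UK' → 3074
acct=M66: balance < 23232 and tier = 'vip' → 2766
acct=M89: balance < 25968 or country = 'UK' → 3243

2870, 11260, 3997, -1854, 14350, 10050, 698, 550, 3074, 2766, 3243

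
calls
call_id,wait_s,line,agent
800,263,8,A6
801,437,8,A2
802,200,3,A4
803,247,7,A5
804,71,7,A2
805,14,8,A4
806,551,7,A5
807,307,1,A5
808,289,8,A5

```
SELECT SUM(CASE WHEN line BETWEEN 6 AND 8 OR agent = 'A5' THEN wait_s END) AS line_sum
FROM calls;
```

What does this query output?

2179

call_id=800: ✓ → 263
call_id=801: ✓ → 437
call_id=802: ✗
call_id=803: ✓ → 247
call_id=804: ✓ → 71
call_id=805: ✓ → 14
call_id=806: ✓ → 551
call_id=807: ✓ → 307
call_id=808: ✓ → 289
line_sum = 263 + 437 + 247 + 71 + 14 + 551 + 307 + 289 = 2179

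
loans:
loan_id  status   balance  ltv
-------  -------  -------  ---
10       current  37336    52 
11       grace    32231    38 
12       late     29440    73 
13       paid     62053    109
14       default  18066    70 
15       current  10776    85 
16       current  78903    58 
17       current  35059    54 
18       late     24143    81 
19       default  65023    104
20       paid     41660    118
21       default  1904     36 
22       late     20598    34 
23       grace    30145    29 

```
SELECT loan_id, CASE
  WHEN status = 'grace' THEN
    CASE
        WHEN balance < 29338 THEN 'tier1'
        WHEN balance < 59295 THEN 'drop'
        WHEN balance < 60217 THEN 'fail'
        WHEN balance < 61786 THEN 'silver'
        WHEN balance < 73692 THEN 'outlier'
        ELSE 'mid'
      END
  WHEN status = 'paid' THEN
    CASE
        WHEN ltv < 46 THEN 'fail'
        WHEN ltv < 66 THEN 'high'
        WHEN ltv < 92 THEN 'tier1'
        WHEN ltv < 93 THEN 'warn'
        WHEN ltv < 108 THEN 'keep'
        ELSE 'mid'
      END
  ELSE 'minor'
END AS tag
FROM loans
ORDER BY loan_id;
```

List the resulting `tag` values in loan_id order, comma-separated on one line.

minor, drop, minor, mid, minor, minor, minor, minor, minor, minor, mid, minor, minor, drop

loan_id=10: status='current' → outer ELSE → minor
loan_id=11: status='grace' → inner[balance < 59295] → drop
loan_id=12: status='late' → outer ELSE → minor
loan_id=13: status='paid' → inner[ELSE] → mid
loan_id=14: status='default' → outer ELSE → minor
loan_id=15: status='current' → outer ELSE → minor
loan_id=16: status='current' → outer ELSE → minor
loan_id=17: status='current' → outer ELSE → minor
loan_id=18: status='late' → outer ELSE → minor
loan_id=19: status='default' → outer ELSE → minor
loan_id=20: status='paid' → inner[ELSE] → mid
loan_id=21: status='default' → outer ELSE → minor
loan_id=22: status='late' → outer ELSE → minor
loan_id=23: status='grace' → inner[balance < 59295] → drop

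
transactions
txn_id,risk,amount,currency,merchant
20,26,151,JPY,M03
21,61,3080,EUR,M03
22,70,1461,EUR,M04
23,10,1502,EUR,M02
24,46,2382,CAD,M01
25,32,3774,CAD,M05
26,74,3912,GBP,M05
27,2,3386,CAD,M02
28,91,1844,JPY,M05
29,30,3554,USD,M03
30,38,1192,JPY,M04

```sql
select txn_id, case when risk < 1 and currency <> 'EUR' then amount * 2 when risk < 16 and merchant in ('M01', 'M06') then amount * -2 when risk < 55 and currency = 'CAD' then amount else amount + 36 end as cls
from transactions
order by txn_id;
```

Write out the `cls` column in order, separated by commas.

txn_id=20: ELSE → 187
txn_id=21: ELSE → 3116
txn_id=22: ELSE → 1497
txn_id=23: ELSE → 1538
txn_id=24: risk < 55 and currency = 'CAD' → 2382
txn_id=25: risk < 55 and currency = 'CAD' → 3774
txn_id=26: ELSE → 3948
txn_id=27: risk < 55 and currency = 'CAD' → 3386
txn_id=28: ELSE → 1880
txn_id=29: ELSE → 3590
txn_id=30: ELSE → 1228

187, 3116, 1497, 1538, 2382, 3774, 3948, 3386, 1880, 3590, 1228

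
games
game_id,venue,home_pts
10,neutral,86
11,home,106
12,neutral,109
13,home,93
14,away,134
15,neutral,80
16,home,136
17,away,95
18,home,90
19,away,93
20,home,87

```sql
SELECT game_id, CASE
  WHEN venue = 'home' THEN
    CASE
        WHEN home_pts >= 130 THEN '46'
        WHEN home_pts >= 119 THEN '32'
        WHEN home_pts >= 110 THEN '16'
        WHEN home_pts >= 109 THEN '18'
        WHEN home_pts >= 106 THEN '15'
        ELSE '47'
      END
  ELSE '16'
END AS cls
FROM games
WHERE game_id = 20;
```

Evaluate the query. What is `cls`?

game_id = 20: venue=home, home_pts=87.
venue='home' → inner[ELSE] → 47

47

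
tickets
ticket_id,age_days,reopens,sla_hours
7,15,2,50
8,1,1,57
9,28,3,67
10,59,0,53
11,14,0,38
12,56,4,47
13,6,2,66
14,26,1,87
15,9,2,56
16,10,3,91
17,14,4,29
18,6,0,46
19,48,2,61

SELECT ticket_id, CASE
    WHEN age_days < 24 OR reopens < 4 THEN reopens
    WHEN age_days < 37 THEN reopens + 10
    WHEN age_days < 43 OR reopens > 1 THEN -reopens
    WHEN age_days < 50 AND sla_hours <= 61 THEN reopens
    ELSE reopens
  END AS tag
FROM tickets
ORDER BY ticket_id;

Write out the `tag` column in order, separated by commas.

2, 1, 3, 0, 0, -4, 2, 1, 2, 3, 4, 0, 2

ticket_id=7: age_days < 24 OR reopens < 4 → 2
ticket_id=8: age_days < 24 OR reopens < 4 → 1
ticket_id=9: age_days < 24 OR reopens < 4 → 3
ticket_id=10: age_days < 24 OR reopens < 4 → 0
ticket_id=11: age_days < 24 OR reopens < 4 → 0
ticket_id=12: age_days < 43 OR reopens > 1 → -4
ticket_id=13: age_days < 24 OR reopens < 4 → 2
ticket_id=14: age_days < 24 OR reopens < 4 → 1
ticket_id=15: age_days < 24 OR reopens < 4 → 2
ticket_id=16: age_days < 24 OR reopens < 4 → 3
ticket_id=17: age_days < 24 OR reopens < 4 → 4
ticket_id=18: age_days < 24 OR reopens < 4 → 0
ticket_id=19: age_days < 24 OR reopens < 4 → 2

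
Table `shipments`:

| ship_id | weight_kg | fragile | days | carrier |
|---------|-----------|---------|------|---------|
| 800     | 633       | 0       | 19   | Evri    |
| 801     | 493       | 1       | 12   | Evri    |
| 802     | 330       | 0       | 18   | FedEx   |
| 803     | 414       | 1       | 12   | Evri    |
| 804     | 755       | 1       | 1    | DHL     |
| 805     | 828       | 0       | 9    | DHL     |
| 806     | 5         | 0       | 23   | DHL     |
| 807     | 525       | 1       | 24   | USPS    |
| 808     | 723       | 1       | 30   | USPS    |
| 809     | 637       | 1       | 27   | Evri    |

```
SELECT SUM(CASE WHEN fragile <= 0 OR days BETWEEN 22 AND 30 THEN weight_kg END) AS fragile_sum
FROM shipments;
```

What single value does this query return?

ship_id=800: ✓ → 633
ship_id=801: ✗
ship_id=802: ✓ → 330
ship_id=803: ✗
ship_id=804: ✗
ship_id=805: ✓ → 828
ship_id=806: ✓ → 5
ship_id=807: ✓ → 525
ship_id=808: ✓ → 723
ship_id=809: ✓ → 637
fragile_sum = 633 + 330 + 828 + 5 + 525 + 723 + 637 = 3681

3681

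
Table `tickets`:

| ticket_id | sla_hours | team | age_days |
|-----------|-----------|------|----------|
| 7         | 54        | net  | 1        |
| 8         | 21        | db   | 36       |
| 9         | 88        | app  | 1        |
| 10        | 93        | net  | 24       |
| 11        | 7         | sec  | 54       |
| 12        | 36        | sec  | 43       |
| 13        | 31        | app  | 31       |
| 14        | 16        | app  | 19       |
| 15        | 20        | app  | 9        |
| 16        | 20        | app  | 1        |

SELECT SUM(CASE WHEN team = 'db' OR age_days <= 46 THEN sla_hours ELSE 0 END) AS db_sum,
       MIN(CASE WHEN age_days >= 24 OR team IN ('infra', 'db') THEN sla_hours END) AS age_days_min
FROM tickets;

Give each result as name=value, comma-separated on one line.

db_sum=379, age_days_min=7

[db_sum: team = 'db' OR age_days <= 46]
ticket_id=7: ✓ → 54
ticket_id=8: ✓ → 21
ticket_id=9: ✓ → 88
ticket_id=10: ✓ → 93
ticket_id=11: ✗
ticket_id=12: ✓ → 36
ticket_id=13: ✓ → 31
ticket_id=14: ✓ → 16
ticket_id=15: ✓ → 20
ticket_id=16: ✓ → 20
db_sum = 54 + 21 + 88 + 93 + 36 + 31 + 16 + 20 + 20 = 379
—
[age_days_min: age_days >= 24 OR team IN ('infra', 'db')]
ticket_id=7: ✗
ticket_id=8: ✓ → 21
ticket_id=9: ✗
ticket_id=10: ✓ → 93
ticket_id=11: ✓ → 7
ticket_id=12: ✓ → 36
ticket_id=13: ✓ → 31
ticket_id=14: ✗
ticket_id=15: ✗
ticket_id=16: ✗
age_days_min = MIN(21, 93, 7, 36, 31) = 7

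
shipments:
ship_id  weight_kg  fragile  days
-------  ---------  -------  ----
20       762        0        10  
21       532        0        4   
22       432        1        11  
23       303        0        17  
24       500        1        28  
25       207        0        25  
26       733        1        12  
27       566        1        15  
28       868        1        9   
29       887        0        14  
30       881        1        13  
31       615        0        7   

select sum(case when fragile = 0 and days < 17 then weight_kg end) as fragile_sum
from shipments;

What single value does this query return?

2796

ship_id=20: ✓ → 762
ship_id=21: ✓ → 532
ship_id=22: ✗
ship_id=23: ✗
ship_id=24: ✗
ship_id=25: ✗
ship_id=26: ✗
ship_id=27: ✗
ship_id=28: ✗
ship_id=29: ✓ → 887
ship_id=30: ✗
ship_id=31: ✓ → 615
fragile_sum = 762 + 532 + 887 + 615 = 2796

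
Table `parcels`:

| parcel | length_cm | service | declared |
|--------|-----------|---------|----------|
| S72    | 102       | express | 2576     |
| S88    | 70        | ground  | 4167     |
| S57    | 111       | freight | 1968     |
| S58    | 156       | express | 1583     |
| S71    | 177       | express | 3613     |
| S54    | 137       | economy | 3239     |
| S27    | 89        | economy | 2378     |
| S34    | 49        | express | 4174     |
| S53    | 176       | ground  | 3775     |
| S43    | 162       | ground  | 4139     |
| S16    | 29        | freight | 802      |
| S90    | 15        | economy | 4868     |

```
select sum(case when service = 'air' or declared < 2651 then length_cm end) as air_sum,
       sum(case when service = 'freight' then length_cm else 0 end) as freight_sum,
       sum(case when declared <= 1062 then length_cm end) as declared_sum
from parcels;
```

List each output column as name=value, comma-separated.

air_sum=487, freight_sum=140, declared_sum=29

[air_sum: service = 'air' or declared < 2651]
parcel=S72: ✓ → 102
parcel=S88: ✗
parcel=S57: ✓ → 111
parcel=S58: ✓ → 156
parcel=S71: ✗
parcel=S54: ✗
parcel=S27: ✓ → 89
parcel=S34: ✗
parcel=S53: ✗
parcel=S43: ✗
parcel=S16: ✓ → 29
parcel=S90: ✗
air_sum = 102 + 111 + 156 + 89 + 29 = 487
—
[freight_sum: service = 'freight']
parcel=S72: ✗
parcel=S88: ✗
parcel=S57: ✓ → 111
parcel=S58: ✗
parcel=S71: ✗
parcel=S54: ✗
parcel=S27: ✗
parcel=S34: ✗
parcel=S53: ✗
parcel=S43: ✗
parcel=S16: ✓ → 29
parcel=S90: ✗
freight_sum = 111 + 29 = 140
—
[declared_sum: declared <= 1062]
parcel=S72: ✗
parcel=S88: ✗
parcel=S57: ✗
parcel=S58: ✗
parcel=S71: ✗
parcel=S54: ✗
parcel=S27: ✗
parcel=S34: ✗
parcel=S53: ✗
parcel=S43: ✗
parcel=S16: ✓ → 29
parcel=S90: ✗
declared_sum = 29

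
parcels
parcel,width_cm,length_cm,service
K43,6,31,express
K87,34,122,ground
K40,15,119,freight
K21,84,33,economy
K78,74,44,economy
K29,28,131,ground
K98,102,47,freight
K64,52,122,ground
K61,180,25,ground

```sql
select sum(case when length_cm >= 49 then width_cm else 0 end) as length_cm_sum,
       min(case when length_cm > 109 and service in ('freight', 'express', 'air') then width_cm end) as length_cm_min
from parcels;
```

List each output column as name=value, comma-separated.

length_cm_sum=129, length_cm_min=15

[length_cm_sum: length_cm >= 49]
parcel=K43: ✗
parcel=K87: ✓ → 34
parcel=K40: ✓ → 15
parcel=K21: ✗
parcel=K78: ✗
parcel=K29: ✓ → 28
parcel=K98: ✗
parcel=K64: ✓ → 52
parcel=K61: ✗
length_cm_sum = 34 + 15 + 28 + 52 = 129
—
[length_cm_min: length_cm > 109 and service in ('freight', 'express', 'air')]
parcel=K43: ✗
parcel=K87: ✗
parcel=K40: ✓ → 15
parcel=K21: ✗
parcel=K78: ✗
parcel=K29: ✗
parcel=K98: ✗
parcel=K64: ✗
parcel=K61: ✗
length_cm_min = MIN(15) = 15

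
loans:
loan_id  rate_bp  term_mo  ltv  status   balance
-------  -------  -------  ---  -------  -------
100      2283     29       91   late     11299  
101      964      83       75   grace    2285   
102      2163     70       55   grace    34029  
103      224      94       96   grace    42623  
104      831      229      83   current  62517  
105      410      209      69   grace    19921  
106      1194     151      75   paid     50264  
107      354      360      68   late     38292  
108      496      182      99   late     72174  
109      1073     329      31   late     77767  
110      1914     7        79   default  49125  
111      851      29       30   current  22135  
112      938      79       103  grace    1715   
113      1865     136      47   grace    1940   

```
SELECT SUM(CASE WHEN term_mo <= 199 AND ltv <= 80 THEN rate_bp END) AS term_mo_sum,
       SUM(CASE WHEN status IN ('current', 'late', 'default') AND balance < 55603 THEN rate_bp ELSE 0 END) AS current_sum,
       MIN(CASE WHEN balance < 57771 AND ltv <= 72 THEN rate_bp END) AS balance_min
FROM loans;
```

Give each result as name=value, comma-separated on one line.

term_mo_sum=8951, current_sum=5402, balance_min=354

[term_mo_sum: term_mo <= 199 AND ltv <= 80]
loan_id=100: ✗
loan_id=101: ✓ → 964
loan_id=102: ✓ → 2163
loan_id=103: ✗
loan_id=104: ✗
loan_id=105: ✗
loan_id=106: ✓ → 1194
loan_id=107: ✗
loan_id=108: ✗
loan_id=109: ✗
loan_id=110: ✓ → 1914
loan_id=111: ✓ → 851
loan_id=112: ✗
loan_id=113: ✓ → 1865
term_mo_sum = 964 + 2163 + 1194 + 1914 + 851 + 1865 = 8951
—
[current_sum: status IN ('current', 'late', 'default') AND balance < 55603]
loan_id=100: ✓ → 2283
loan_id=101: ✗
loan_id=102: ✗
loan_id=103: ✗
loan_id=104: ✗
loan_id=105: ✗
loan_id=106: ✗
loan_id=107: ✓ → 354
loan_id=108: ✗
loan_id=109: ✗
loan_id=110: ✓ → 1914
loan_id=111: ✓ → 851
loan_id=112: ✗
loan_id=113: ✗
current_sum = 2283 + 354 + 1914 + 851 = 5402
—
[balance_min: balance < 57771 AND ltv <= 72]
loan_id=100: ✗
loan_id=101: ✗
loan_id=102: ✓ → 2163
loan_id=103: ✗
loan_id=104: ✗
loan_id=105: ✓ → 410
loan_id=106: ✗
loan_id=107: ✓ → 354
loan_id=108: ✗
loan_id=109: ✗
loan_id=110: ✗
loan_id=111: ✓ → 851
loan_id=112: ✗
loan_id=113: ✓ → 1865
balance_min = MIN(2163, 410, 354, 851, 1865) = 354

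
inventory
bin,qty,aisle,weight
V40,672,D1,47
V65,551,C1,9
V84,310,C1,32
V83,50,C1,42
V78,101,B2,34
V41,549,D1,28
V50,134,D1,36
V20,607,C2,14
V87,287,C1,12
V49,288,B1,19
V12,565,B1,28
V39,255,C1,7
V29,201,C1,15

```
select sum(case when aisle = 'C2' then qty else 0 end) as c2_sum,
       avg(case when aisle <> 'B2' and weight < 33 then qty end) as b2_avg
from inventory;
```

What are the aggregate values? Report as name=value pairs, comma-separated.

c2_sum=607, b2_avg=401.4444444444

[c2_sum: aisle = 'C2']
bin=V40: ✗
bin=V65: ✗
bin=V84: ✗
bin=V83: ✗
bin=V78: ✗
bin=V41: ✗
bin=V50: ✗
bin=V20: ✓ → 607
bin=V87: ✗
bin=V49: ✗
bin=V12: ✗
bin=V39: ✗
bin=V29: ✗
c2_sum = 607
—
[b2_avg: aisle <> 'B2' and weight < 33]
bin=V40: ✗
bin=V65: ✓ → 551
bin=V84: ✓ → 310
bin=V83: ✗
bin=V78: ✗
bin=V41: ✓ → 549
bin=V50: ✗
bin=V20: ✓ → 607
bin=V87: ✓ → 287
bin=V49: ✓ → 288
bin=V12: ✓ → 565
bin=V39: ✓ → 255
bin=V29: ✓ → 201
b2_avg = (551 + 310 + 549 + 607 + 287 + 288 + 565 + 255 + 201) / 9 = 401.4444444444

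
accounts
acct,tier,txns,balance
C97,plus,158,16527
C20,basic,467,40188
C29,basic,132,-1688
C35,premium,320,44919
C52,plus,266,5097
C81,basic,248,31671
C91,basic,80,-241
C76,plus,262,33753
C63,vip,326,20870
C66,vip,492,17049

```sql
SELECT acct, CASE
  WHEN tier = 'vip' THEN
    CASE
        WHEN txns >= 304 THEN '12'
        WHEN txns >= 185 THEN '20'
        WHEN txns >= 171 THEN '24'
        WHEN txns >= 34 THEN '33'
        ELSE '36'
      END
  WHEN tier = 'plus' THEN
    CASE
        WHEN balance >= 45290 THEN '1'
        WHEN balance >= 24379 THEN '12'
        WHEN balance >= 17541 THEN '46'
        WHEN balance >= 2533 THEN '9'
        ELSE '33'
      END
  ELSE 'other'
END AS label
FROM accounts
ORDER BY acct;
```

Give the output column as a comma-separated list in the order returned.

other, other, other, 9, 12, 12, 12, other, other, 9

acct=C20: tier='basic' → outer ELSE → other
acct=C29: tier='basic' → outer ELSE → other
acct=C35: tier='premium' → outer ELSE → other
acct=C52: tier='plus' → inner[balance >= 2533] → 9
acct=C63: tier='vip' → inner[txns >= 304] → 12
acct=C66: tier='vip' → inner[txns >= 304] → 12
acct=C76: tier='plus' → inner[balance >= 24379] → 12
acct=C81: tier='basic' → outer ELSE → other
acct=C91: tier='basic' → outer ELSE → other
acct=C97: tier='plus' → inner[balance >= 2533] → 9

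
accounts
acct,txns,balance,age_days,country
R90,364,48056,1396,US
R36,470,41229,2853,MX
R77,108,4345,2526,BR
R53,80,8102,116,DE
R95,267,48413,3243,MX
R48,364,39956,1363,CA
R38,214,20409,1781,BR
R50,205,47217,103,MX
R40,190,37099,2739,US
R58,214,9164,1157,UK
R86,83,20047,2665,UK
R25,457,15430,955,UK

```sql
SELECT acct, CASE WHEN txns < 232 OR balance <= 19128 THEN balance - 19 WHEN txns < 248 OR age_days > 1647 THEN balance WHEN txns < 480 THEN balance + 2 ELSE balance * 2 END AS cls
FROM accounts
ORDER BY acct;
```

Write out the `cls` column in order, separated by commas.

15411, 41229, 20390, 37080, 39958, 47198, 8083, 9145, 4326, 20028, 48058, 48413

acct=R25: txns < 232 OR balance <= 19128 → 15411
acct=R36: txns < 248 OR age_days > 1647 → 41229
acct=R38: txns < 232 OR balance <= 19128 → 20390
acct=R40: txns < 232 OR balance <= 19128 → 37080
acct=R48: txns < 480 → 39958
acct=R50: txns < 232 OR balance <= 19128 → 47198
acct=R53: txns < 232 OR balance <= 19128 → 8083
acct=R58: txns < 232 OR balance <= 19128 → 9145
acct=R77: txns < 232 OR balance <= 19128 → 4326
acct=R86: txns < 232 OR balance <= 19128 → 20028
acct=R90: txns < 480 → 48058
acct=R95: txns < 248 OR age_days > 1647 → 48413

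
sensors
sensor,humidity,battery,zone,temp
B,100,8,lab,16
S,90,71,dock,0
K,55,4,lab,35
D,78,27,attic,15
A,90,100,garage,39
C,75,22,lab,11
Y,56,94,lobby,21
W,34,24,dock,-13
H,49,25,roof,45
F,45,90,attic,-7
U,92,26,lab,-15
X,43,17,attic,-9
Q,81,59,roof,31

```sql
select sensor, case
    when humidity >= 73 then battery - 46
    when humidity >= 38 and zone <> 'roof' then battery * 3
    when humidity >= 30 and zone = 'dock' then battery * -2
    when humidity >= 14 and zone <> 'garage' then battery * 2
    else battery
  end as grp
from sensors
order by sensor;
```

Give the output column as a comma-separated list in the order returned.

54, -38, -24, -19, 270, 50, 12, 13, 25, -20, -48, 51, 282

sensor=A: humidity >= 73 → 54
sensor=B: humidity >= 73 → -38
sensor=C: humidity >= 73 → -24
sensor=D: humidity >= 73 → -19
sensor=F: humidity >= 38 and zone <> 'roof' → 270
sensor=H: humidity >= 14 and zone <> 'garage' → 50
sensor=K: humidity >= 38 and zone <> 'roof' → 12
sensor=Q: humidity >= 73 → 13
sensor=S: humidity >= 73 → 25
sensor=U: humidity >= 73 → -20
sensor=W: humidity >= 30 and zone = 'dock' → -48
sensor=X: humidity >= 38 and zone <> 'roof' → 51
sensor=Y: humidity >= 38 and zone <> 'roof' → 282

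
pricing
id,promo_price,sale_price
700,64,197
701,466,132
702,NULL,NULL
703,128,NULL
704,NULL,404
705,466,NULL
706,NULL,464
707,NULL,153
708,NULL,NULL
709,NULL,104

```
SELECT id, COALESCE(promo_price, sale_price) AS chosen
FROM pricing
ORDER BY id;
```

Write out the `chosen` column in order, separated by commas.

id=700: promo_price=64 → 64
id=701: promo_price=466 → 466
id=702: promo_price=NULL, sale_price=NULL (all NULL) → NULL
id=703: promo_price=128 → 128
id=704: promo_price=NULL, sale_price=404 → 404
id=705: promo_price=466 → 466
id=706: promo_price=NULL, sale_price=464 → 464
id=707: promo_price=NULL, sale_price=153 → 153
id=708: promo_price=NULL, sale_price=NULL (all NULL) → NULL
id=709: promo_price=NULL, sale_price=104 → 104

64, 466, NULL, 128, 404, 466, 464, 153, NULL, 104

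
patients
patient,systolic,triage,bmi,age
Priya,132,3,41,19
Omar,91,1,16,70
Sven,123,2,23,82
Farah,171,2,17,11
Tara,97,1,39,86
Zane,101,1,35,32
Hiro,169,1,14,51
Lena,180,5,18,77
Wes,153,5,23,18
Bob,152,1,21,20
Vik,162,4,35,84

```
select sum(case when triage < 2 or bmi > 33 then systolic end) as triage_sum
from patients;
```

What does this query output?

904

patient=Priya: ✓ → 132
patient=Omar: ✓ → 91
patient=Sven: ✗
patient=Farah: ✗
patient=Tara: ✓ → 97
patient=Zane: ✓ → 101
patient=Hiro: ✓ → 169
patient=Lena: ✗
patient=Wes: ✗
patient=Bob: ✓ → 152
patient=Vik: ✓ → 162
triage_sum = 132 + 91 + 97 + 101 + 169 + 152 + 162 = 904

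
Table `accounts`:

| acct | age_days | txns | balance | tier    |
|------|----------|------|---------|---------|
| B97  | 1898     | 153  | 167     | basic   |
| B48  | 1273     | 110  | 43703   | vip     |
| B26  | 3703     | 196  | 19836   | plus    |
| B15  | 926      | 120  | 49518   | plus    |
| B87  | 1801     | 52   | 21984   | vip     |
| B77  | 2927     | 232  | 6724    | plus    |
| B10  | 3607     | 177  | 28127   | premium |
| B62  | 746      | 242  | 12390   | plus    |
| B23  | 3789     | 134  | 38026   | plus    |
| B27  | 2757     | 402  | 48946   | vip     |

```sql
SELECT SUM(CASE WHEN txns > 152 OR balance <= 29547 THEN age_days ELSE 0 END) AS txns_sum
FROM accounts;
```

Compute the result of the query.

acct=B97: ✓ → 1898
acct=B48: ✗
acct=B26: ✓ → 3703
acct=B15: ✗
acct=B87: ✓ → 1801
acct=B77: ✓ → 2927
acct=B10: ✓ → 3607
acct=B62: ✓ → 746
acct=B23: ✗
acct=B27: ✓ → 2757
txns_sum = 1898 + 3703 + 1801 + 2927 + 3607 + 746 + 2757 = 17439

17439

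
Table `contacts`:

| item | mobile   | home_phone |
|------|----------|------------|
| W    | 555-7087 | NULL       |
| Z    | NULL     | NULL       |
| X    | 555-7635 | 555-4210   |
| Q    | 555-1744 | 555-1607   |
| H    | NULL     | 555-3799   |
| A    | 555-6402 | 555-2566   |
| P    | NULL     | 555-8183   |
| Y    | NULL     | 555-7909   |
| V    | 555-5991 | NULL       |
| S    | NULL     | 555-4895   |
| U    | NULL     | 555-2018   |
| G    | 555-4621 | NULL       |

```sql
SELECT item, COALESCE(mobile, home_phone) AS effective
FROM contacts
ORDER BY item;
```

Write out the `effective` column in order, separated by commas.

555-6402, 555-4621, 555-3799, 555-8183, 555-1744, 555-4895, 555-2018, 555-5991, 555-7087, 555-7635, 555-7909, NULL

item=A: mobile=555-6402 → 555-6402
item=G: mobile=555-4621 → 555-4621
item=H: mobile=NULL, home_phone=555-3799 → 555-3799
item=P: mobile=NULL, home_phone=555-8183 → 555-8183
item=Q: mobile=555-1744 → 555-1744
item=S: mobile=NULL, home_phone=555-4895 → 555-4895
item=U: mobile=NULL, home_phone=555-2018 → 555-2018
item=V: mobile=555-5991 → 555-5991
item=W: mobile=555-7087 → 555-7087
item=X: mobile=555-7635 → 555-7635
item=Y: mobile=NULL, home_phone=555-7909 → 555-7909
item=Z: mobile=NULL, home_phone=NULL (all NULL) → NULL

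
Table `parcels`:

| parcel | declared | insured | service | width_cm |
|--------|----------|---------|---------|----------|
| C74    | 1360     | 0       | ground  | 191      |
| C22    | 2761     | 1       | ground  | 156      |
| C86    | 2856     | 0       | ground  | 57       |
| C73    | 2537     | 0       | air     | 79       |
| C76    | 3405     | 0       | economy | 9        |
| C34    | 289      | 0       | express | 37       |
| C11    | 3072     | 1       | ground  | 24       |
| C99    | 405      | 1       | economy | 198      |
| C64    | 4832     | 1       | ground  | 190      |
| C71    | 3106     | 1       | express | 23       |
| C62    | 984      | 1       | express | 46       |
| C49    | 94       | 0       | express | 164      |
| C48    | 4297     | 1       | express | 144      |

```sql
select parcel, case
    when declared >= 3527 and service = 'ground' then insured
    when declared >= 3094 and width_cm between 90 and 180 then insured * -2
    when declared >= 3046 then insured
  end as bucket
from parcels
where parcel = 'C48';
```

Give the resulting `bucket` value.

parcel = C48: declared=4297, insured=1, service=express, width_cm=144.
declared >= 3527 and service = 'ground' → false
declared >= 3094 and width_cm between 90 and 180 → true → -2

-2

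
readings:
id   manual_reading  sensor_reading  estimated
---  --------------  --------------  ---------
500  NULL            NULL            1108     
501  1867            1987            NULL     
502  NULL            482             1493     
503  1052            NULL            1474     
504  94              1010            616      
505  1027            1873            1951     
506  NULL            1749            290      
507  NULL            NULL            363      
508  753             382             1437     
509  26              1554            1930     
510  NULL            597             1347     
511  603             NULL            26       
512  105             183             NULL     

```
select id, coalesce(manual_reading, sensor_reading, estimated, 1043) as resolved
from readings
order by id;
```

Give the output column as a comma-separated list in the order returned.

1108, 1867, 482, 1052, 94, 1027, 1749, 363, 753, 26, 597, 603, 105

id=500: manual_reading=NULL, sensor_reading=NULL, estimated=1108 → 1108
id=501: manual_reading=1867 → 1867
id=502: manual_reading=NULL, sensor_reading=482 → 482
id=503: manual_reading=1052 → 1052
id=504: manual_reading=94 → 94
id=505: manual_reading=1027 → 1027
id=506: manual_reading=NULL, sensor_reading=1749 → 1749
id=507: manual_reading=NULL, sensor_reading=NULL, estimated=363 → 363
id=508: manual_reading=753 → 753
id=509: manual_reading=26 → 26
id=510: manual_reading=NULL, sensor_reading=597 → 597
id=511: manual_reading=603 → 603
id=512: manual_reading=105 → 105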